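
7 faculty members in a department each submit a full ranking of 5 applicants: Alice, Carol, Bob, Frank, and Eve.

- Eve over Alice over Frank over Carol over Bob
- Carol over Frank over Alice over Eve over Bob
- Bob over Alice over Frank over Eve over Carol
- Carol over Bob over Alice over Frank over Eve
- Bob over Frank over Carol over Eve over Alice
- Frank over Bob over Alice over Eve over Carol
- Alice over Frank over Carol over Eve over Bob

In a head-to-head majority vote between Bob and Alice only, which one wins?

Ballots ranking Bob above Alice: 4.
Ballots ranking Alice above Bob: 3.
Bob wins the head-to-head, 4–3.

Bob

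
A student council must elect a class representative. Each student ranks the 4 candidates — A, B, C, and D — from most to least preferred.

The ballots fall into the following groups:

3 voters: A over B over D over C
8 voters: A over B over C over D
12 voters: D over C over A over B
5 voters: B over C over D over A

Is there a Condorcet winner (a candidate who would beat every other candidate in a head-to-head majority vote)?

No

Head-to-head results (28 voters total):
A vs B: A wins 23–5.
A vs C: C wins 17–11.
A vs D: D wins 17–11.
B vs C: B wins 16–12.
B vs D: B wins 16–12.
C vs D: D wins 15–13.
No candidate beats all others: A beats B beats C beats A, a majority cycle.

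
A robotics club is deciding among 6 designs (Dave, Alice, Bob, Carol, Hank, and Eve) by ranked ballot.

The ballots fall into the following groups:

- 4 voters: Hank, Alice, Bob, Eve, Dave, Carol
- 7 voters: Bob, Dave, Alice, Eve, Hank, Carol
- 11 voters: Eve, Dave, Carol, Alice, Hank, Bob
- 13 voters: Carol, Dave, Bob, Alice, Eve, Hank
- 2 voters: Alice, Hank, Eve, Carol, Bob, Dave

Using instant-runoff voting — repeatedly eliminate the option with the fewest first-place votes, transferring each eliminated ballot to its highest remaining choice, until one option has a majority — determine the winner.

Round 1: Carol 13, Eve 11, Bob 7, Hank 4, Alice 2, Dave 0. Dave has the fewest and is eliminated.
Round 2: Carol 13, Eve 11, Bob 7, Hank 4, Alice 2. Alice has the fewest and is eliminated.
Round 3: Carol 13, Eve 11, Bob 7, Hank 6. Hank has the fewest and is eliminated.
Round 4: Carol 13, Eve 13, Bob 11. Bob has the fewest and is eliminated.
Round 5: Eve 24, Carol 13. Eve has a majority.

Eve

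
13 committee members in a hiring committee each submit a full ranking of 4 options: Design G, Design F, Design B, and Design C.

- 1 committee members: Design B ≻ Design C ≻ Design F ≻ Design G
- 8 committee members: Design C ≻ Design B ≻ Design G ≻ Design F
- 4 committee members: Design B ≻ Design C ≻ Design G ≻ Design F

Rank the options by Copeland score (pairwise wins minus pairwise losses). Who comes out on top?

Design C

Pairwise results:
  Design G vs Design F: Design G wins 12–1.
  Design G vs Design B: Design B wins 13–0.
  Design G vs Design C: Design C wins 13–0.
  Design F vs Design B: Design B wins 13–0.
  Design F vs Design C: Design C wins 13–0.
  Design B vs Design C: Design C wins 8–5.
Copeland scores (wins − losses):
  Design G: 1 − 2 = -1
  Design F: 0 − 3 = -3
  Design B: 2 − 1 = 1
  Design C: 3 − 0 = 3
Design C has the best Copeland score.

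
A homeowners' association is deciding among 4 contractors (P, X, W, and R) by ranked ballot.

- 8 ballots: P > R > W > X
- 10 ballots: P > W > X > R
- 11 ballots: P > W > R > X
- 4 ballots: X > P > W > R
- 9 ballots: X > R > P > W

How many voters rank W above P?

0

Ballots ranking W above P: 0.
Ballots ranking P above W: 8+10+11+4+9 = 42.
So 0 of 42 voters prefer W to P.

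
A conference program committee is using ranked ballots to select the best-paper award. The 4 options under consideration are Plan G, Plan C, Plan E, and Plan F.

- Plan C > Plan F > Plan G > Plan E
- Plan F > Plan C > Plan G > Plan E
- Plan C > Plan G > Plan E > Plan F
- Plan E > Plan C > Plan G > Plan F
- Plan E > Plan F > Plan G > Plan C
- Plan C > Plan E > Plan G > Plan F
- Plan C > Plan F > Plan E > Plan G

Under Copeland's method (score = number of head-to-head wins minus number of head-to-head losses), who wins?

Pairwise results:
  Plan G vs Plan C: Plan C wins 6–1.
  Plan G vs Plan E: Plan E wins 4–3.
  Plan G vs Plan F: Plan F wins 4–3.
  Plan C vs Plan E: Plan C wins 5–2.
  Plan C vs Plan F: Plan C wins 5–2.
  Plan E vs Plan F: Plan E wins 4–3.
Copeland scores (wins − losses):
  Plan G: 0 − 3 = -3
  Plan C: 3 − 0 = 3
  Plan E: 2 − 1 = 1
  Plan F: 1 − 2 = -1
Plan C has the best Copeland score.

Plan C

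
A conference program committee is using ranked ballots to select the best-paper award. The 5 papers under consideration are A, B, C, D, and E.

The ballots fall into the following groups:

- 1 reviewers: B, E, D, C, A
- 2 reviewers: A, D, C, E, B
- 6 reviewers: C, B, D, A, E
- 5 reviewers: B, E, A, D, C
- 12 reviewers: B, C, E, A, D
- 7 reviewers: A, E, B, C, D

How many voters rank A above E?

Ballots ranking A above E: 2+6+7 = 15.
Ballots ranking E above A: 1+5+12 = 18.
So 15 of 33 voters prefer A to E.

15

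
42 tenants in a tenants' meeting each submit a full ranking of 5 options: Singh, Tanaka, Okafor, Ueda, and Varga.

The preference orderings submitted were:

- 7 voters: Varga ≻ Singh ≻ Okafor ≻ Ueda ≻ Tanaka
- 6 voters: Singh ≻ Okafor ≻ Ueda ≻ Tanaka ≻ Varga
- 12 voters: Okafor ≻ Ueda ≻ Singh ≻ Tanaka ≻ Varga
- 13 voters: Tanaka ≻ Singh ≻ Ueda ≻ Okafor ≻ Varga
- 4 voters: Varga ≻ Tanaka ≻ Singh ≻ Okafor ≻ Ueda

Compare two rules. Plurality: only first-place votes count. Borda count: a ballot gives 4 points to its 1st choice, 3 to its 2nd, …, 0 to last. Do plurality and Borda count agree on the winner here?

No

Plurality first-place counts: Singh 6, Tanaka 13, Okafor 12, Ueda 0, Varga 11 → Tanaka.
Borda totals: Singh 116, Tanaka 82, Okafor 97, Ueda 81, Varga 44 → Singh.
The two rules disagree: plurality picks Tanaka, Borda picks Singh.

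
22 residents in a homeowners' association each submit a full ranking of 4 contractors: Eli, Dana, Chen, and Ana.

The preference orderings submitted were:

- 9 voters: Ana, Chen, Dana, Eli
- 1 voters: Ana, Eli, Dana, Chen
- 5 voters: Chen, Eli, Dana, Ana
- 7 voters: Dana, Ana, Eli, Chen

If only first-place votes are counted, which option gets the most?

First-place vote totals:
  Eli: 0
  Dana: 7
  Chen: 5
  Ana: 10
Ana has the most first-place votes.

Ana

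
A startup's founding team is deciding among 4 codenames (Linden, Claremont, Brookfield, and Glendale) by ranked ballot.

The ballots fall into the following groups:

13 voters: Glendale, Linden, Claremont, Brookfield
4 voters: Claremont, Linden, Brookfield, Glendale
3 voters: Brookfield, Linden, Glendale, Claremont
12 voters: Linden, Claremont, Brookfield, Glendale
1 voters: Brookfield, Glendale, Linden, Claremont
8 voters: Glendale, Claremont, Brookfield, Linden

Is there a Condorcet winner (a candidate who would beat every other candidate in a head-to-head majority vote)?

Head-to-head results (41 voters total):
Linden vs Claremont: Linden wins 29–12.
Linden vs Brookfield: Linden wins 29–12.
Linden vs Glendale: Glendale wins 22–19.
Claremont vs Brookfield: Claremont wins 37–4.
Claremont vs Glendale: Glendale wins 25–16.
Brookfield vs Glendale: Glendale wins 21–20.
Glendale beats each rival — Linden (22–19), Claremont (25–16), Brookfield (21–20) — so Glendale is the Condorcet winner.

Yes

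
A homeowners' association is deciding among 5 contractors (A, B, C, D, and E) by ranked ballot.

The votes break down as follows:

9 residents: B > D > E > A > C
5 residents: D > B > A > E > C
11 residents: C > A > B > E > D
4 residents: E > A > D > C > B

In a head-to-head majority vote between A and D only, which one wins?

A

Ballots ranking A above D: 11+4 = 15.
Ballots ranking D above A: 9+5 = 14.
A wins the head-to-head, 15–14.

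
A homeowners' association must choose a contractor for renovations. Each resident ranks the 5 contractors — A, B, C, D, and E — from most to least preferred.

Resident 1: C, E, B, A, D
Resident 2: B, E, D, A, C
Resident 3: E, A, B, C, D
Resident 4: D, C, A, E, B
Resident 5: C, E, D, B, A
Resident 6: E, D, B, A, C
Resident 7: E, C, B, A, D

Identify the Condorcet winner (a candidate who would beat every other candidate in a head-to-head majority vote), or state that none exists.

E

Head-to-head results (7 voters total):
A vs B: B wins 5–2.
A vs C: C wins 4–3.
A vs D: D wins 4–3.
A vs E: E wins 6–1.
B vs C: C wins 4–3.
B vs D: B wins 4–3.
B vs E: E wins 6–1.
C vs D: C wins 4–3.
C vs E: E wins 4–3.
D vs E: E wins 6–1.
E beats each rival — A (6–1), B (6–1), C (4–3), D (6–1) — so E is the Condorcet winner.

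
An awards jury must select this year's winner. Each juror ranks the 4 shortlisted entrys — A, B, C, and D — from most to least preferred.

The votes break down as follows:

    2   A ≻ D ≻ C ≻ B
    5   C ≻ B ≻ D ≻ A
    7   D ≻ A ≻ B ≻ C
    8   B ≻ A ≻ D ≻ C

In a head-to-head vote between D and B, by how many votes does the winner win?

4

Ballots ranking D above B: 2+7 = 9.
Ballots ranking B above D: 5+8 = 13.
B wins 13–9, a margin of 4.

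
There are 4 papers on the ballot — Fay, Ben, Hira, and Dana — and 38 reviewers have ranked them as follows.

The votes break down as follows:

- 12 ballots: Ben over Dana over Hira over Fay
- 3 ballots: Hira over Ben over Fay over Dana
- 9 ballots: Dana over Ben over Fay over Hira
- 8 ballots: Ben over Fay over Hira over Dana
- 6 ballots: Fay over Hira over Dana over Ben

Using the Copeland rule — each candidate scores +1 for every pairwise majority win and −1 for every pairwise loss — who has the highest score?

Ben

Pairwise results:
  Fay vs Ben: Ben wins 32–6.
  Fay vs Hira: Fay wins 23–15.
  Fay vs Dana: Dana wins 21–17.
  Ben vs Hira: Ben wins 29–9.
  Ben vs Dana: Ben wins 23–15.
  Hira vs Dana: Dana wins 21–17.
Copeland scores (wins − losses):
  Fay: 1 − 2 = -1
  Ben: 3 − 0 = 3
  Hira: 0 − 3 = -3
  Dana: 2 − 1 = 1
Ben has the best Copeland score.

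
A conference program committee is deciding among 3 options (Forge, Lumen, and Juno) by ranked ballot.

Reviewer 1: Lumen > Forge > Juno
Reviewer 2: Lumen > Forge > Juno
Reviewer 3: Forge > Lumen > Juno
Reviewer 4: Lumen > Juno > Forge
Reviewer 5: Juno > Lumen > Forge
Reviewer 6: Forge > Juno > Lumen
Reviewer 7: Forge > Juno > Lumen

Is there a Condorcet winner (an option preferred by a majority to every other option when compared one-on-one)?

Yes

Head-to-head results (7 voters total):
Forge vs Lumen: Lumen wins 4–3.
Forge vs Juno: Forge wins 5–2.
Lumen vs Juno: Lumen wins 4–3.
Lumen beats each rival — Forge (4–3), Juno (4–3) — so Lumen is the Condorcet winner.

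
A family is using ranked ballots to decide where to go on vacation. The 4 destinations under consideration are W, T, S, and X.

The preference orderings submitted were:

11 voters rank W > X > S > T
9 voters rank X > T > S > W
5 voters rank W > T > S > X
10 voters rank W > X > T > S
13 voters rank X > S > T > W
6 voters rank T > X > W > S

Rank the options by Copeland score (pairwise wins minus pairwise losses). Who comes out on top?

Pairwise results:
  W vs T: T wins 28–26.
  W vs S: W wins 32–22.
  W vs X: X wins 28–26.
  T vs S: T wins 30–24.
  T vs X: X wins 43–11.
  S vs X: X wins 49–5.
Copeland scores (wins − losses):
  W: 1 − 2 = -1
  T: 2 − 1 = 1
  S: 0 − 3 = -3
  X: 3 − 0 = 3
X has the best Copeland score.

X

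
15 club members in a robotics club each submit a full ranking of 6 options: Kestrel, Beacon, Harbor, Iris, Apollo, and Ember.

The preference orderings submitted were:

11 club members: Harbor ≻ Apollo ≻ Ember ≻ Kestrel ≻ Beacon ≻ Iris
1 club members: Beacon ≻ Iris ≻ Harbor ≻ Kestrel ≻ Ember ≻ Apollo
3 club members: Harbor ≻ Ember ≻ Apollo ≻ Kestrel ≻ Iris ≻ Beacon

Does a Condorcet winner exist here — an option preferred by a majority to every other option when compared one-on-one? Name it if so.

Harbor

Head-to-head results (15 voters total):
Kestrel vs Beacon: Kestrel wins 14–1.
Kestrel vs Harbor: Harbor wins 15–0.
Kestrel vs Iris: Kestrel wins 14–1.
Kestrel vs Apollo: Apollo wins 14–1.
Kestrel vs Ember: Ember wins 14–1.
Beacon vs Harbor: Harbor wins 14–1.
Beacon vs Iris: Beacon wins 12–3.
Beacon vs Apollo: Apollo wins 14–1.
Beacon vs Ember: Ember wins 14–1.
Harbor vs Iris: Harbor wins 14–1.
Harbor vs Apollo: Harbor wins 15–0.
Harbor vs Ember: Harbor wins 15–0.
Iris vs Apollo: Apollo wins 14–1.
Iris vs Ember: Ember wins 14–1.
Apollo vs Ember: Apollo wins 11–4.
Harbor beats each rival — Kestrel (15–0), Beacon (14–1), Iris (14–1), Apollo (15–0), Ember (15–0) — so Harbor is the Condorcet winner.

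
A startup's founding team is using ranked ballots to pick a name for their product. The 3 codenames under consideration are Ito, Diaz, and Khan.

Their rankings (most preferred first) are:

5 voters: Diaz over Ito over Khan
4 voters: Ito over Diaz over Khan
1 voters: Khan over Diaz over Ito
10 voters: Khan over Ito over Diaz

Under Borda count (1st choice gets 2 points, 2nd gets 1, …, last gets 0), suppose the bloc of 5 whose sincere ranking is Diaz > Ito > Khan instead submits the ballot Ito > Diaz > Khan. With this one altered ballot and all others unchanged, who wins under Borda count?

Ito

Borda totals with the altered ballot: Ito 28, Diaz 10, Khan 22.
The winner is unchanged: still Ito.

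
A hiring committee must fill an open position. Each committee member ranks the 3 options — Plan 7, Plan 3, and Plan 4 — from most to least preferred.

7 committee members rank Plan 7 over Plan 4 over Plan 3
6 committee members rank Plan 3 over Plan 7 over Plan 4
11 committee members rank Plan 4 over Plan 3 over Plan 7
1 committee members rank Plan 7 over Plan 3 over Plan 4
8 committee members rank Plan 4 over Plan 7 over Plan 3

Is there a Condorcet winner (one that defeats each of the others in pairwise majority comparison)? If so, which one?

Head-to-head results (33 voters total):
Plan 7 vs Plan 3: Plan 3 wins 17–16.
Plan 7 vs Plan 4: Plan 4 wins 19–14.
Plan 3 vs Plan 4: Plan 4 wins 26–7.
Plan 4 beats each rival — Plan 7 (19–14), Plan 3 (26–7) — so Plan 4 is the Condorcet winner.

Plan 4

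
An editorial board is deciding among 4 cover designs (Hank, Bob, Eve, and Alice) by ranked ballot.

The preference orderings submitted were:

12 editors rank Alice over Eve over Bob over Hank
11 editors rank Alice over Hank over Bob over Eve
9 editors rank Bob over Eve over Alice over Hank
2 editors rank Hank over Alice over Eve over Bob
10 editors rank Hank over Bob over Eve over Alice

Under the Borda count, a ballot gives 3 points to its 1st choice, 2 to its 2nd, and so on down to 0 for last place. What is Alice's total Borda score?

Borda scores:
  Hank: 12·0 + 11·2 + 9·0 + 2·3 + 10·3 = 58
  Bob: 12·1 + 11·1 + 9·3 + 2·0 + 10·2 = 70
  Eve: 12·2 + 11·0 + 9·2 + 2·1 + 10·1 = 54
  Alice: 12·3 + 11·3 + 9·1 + 2·2 + 10·0 = 82

82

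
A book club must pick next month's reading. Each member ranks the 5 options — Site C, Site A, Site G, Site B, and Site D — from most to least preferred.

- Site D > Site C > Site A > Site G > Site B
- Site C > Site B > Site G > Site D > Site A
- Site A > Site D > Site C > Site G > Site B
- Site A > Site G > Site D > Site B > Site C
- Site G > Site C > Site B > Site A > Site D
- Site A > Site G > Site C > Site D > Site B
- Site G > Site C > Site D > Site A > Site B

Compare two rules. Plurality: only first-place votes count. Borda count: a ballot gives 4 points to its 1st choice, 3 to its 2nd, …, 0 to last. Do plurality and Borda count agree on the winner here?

No

Plurality first-place counts: Site C 1, Site A 3, Site G 2, Site B 0, Site D 1 → Site A.
Borda totals: Site C 17, Site A 16, Site G 18, Site B 6, Site D 13 → Site G.
The two rules disagree: plurality picks Site A, Borda picks Site G.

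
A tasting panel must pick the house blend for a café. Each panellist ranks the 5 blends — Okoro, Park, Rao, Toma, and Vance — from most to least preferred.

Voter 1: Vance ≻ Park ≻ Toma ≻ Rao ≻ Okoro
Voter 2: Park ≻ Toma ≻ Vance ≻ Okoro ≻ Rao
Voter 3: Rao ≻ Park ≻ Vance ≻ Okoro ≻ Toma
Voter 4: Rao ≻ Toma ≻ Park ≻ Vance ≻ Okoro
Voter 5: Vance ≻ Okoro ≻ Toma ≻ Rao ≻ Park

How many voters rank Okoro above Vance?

0

Ballots ranking Okoro above Vance: 0.
Ballots ranking Vance above Okoro: 5.
So 0 of 5 voters prefer Okoro to Vance.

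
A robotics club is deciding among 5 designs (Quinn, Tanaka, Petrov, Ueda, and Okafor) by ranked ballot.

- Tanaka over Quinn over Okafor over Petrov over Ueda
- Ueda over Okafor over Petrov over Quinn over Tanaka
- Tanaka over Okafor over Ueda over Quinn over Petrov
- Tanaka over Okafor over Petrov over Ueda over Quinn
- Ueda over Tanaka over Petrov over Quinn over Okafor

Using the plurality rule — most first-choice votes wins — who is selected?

First-place vote totals:
  Quinn: 0
  Tanaka: 3
  Petrov: 0
  Ueda: 2
  Okafor: 0
Tanaka has the most first-place votes.

Tanaka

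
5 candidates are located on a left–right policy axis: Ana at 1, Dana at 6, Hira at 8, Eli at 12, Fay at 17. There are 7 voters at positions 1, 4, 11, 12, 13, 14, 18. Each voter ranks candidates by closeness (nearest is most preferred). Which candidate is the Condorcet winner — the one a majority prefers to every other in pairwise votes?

Eli

With single-peaked preferences on a line, the Condorcet winner is the candidate closest to the median voter.
The median voter (position 12) is closest to Eli at 12.
Check: Eli vs Fay — voters closer to Eli: 6 of 7.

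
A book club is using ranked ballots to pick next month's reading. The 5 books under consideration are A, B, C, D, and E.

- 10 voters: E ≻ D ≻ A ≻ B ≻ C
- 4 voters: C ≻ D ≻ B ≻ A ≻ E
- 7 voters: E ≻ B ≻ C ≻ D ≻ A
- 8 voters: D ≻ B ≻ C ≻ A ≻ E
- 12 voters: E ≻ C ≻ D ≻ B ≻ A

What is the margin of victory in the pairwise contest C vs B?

Ballots ranking C above B: 4+12 = 16.
Ballots ranking B above C: 10+7+8 = 25.
B wins 25–16, a margin of 9.

9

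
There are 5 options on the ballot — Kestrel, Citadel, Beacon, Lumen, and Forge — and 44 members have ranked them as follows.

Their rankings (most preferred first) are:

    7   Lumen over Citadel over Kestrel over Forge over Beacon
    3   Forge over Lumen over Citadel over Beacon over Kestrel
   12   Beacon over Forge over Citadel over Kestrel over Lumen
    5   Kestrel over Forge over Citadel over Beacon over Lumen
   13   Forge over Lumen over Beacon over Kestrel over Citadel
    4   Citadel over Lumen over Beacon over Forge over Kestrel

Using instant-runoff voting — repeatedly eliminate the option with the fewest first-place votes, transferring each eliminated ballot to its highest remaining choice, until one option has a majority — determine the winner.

Round 1: Forge 16, Beacon 12, Lumen 7, Kestrel 5, Citadel 4. Citadel has the fewest and is eliminated.
Round 2: Forge 16, Beacon 12, Lumen 11, Kestrel 5. Kestrel has the fewest and is eliminated.
Round 3: Forge 21, Beacon 12, Lumen 11. Lumen has the fewest and is eliminated.
Round 4: Forge 28, Beacon 16. Forge has a majority.

Forge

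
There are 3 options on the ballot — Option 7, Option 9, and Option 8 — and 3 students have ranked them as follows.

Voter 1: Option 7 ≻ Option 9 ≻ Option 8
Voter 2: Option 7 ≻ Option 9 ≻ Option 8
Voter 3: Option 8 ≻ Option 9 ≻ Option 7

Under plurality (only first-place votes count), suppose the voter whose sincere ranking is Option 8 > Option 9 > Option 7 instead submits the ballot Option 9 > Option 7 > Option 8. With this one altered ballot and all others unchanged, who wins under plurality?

Option 7

First-place totals with the altered ballot: Option 7 2, Option 9 1, Option 8 0.
The winner is unchanged: still Option 7.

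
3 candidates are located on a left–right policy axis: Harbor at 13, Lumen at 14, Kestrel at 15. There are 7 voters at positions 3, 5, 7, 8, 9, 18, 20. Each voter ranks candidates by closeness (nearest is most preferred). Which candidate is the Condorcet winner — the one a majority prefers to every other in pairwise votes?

Harbor

With single-peaked preferences on a line, the Condorcet winner is the candidate closest to the median voter.
The median voter (position 8) is closest to Harbor at 13.
Check: Harbor vs Lumen — voters closer to Harbor: 5 of 7.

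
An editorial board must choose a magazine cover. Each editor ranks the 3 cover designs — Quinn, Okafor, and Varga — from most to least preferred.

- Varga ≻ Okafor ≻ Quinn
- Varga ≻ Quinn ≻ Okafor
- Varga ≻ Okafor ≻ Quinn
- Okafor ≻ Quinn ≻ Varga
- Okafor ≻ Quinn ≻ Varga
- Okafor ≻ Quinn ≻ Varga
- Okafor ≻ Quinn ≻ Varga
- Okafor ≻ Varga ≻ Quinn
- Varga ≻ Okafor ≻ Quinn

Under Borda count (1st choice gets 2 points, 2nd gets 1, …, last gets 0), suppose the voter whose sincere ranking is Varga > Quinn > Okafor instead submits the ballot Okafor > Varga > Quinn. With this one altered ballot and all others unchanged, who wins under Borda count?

Okafor

Borda totals with the altered ballot: Quinn 4, Okafor 15, Varga 8.
The winner is unchanged: still Okafor.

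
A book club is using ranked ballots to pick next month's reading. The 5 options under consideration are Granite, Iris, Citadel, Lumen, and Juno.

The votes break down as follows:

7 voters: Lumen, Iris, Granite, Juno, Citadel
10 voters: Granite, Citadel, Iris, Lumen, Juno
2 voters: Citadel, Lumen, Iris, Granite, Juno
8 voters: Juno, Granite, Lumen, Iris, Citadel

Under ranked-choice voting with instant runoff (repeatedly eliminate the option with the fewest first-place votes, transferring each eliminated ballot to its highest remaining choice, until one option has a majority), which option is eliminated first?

Iris

Round 1: Granite 10, Juno 8, Lumen 7, Citadel 2, Iris 0. Iris has the fewest and is eliminated.
Round 2: Granite 10, Juno 8, Lumen 7, Citadel 2. Citadel has the fewest and is eliminated.
Round 3: Granite 10, Lumen 9, Juno 8. Juno has the fewest and is eliminated.
Round 4: Granite 18, Lumen 9. Granite has a majority.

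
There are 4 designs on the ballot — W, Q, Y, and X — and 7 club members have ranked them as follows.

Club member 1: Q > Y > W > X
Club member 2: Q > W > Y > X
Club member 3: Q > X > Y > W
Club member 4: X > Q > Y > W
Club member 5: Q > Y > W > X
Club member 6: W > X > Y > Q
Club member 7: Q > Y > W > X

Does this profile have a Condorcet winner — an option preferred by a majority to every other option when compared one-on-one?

Head-to-head results (7 voters total):
W vs Q: Q wins 6–1.
W vs Y: Y wins 5–2.
W vs X: W wins 5–2.
Q vs Y: Q wins 6–1.
Q vs X: Q wins 5–2.
Y vs X: Y wins 4–3.
Q beats each rival — W (6–1), Y (6–1), X (5–2) — so Q is the Condorcet winner.

Yes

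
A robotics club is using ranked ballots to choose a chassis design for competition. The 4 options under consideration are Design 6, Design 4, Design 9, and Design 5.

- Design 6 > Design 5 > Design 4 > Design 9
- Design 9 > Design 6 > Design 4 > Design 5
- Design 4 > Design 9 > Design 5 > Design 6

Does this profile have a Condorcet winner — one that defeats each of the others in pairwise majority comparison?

Head-to-head results (3 voters total):
Design 6 vs Design 4: Design 6 wins 2–1.
Design 6 vs Design 9: Design 9 wins 2–1.
Design 6 vs Design 5: Design 6 wins 2–1.
Design 4 vs Design 9: Design 4 wins 2–1.
Design 4 vs Design 5: Design 4 wins 2–1.
Design 9 vs Design 5: Design 9 wins 2–1.
No candidate beats all others: Design 6 beats Design 4 beats Design 9 beats Design 6, a majority cycle.

No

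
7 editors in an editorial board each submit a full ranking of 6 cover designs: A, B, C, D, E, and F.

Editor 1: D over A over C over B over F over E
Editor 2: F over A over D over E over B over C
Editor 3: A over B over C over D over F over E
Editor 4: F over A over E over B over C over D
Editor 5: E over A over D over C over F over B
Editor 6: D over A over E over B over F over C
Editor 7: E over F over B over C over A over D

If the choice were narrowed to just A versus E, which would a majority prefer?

A

Ballots ranking A above E: 5.
Ballots ranking E above A: 2.
A wins the head-to-head, 5–2.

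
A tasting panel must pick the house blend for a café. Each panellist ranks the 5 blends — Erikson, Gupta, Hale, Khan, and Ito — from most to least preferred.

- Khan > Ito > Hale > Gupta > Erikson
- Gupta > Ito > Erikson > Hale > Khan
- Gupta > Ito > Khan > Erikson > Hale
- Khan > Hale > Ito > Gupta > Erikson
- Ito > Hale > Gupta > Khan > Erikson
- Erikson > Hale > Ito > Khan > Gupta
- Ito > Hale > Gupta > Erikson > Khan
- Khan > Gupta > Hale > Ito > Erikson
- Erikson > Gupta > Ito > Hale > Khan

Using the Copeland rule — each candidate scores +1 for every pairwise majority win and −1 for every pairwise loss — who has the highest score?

Pairwise results:
  Erikson vs Gupta: Gupta wins 7–2.
  Erikson vs Hale: Hale wins 5–4.
  Erikson vs Khan: Khan wins 5–4.
  Erikson vs Ito: Ito wins 7–2.
  Gupta vs Hale: Hale wins 5–4.
  Gupta vs Khan: Gupta wins 5–4.
  Gupta vs Ito: Ito wins 5–4.
  Hale vs Khan: Hale wins 5–4.
  Hale vs Ito: Ito wins 6–3.
  Khan vs Ito: Ito wins 6–3.
Copeland scores (wins − losses):
  Erikson: 0 − 4 = -4
  Gupta: 2 − 2 = 0
  Hale: 3 − 1 = 2
  Khan: 1 − 3 = -2
  Ito: 4 − 0 = 4
Ito has the best Copeland score.

Ito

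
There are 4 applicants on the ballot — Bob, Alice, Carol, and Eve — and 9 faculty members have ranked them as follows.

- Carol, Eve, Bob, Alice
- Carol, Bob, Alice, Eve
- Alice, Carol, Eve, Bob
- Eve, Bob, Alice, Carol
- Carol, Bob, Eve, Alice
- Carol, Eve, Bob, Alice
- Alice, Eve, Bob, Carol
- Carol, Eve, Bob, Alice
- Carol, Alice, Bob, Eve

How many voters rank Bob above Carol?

2

Ballots ranking Bob above Carol: 2.
Ballots ranking Carol above Bob: 7.
So 2 of 9 voters prefer Bob to Carol.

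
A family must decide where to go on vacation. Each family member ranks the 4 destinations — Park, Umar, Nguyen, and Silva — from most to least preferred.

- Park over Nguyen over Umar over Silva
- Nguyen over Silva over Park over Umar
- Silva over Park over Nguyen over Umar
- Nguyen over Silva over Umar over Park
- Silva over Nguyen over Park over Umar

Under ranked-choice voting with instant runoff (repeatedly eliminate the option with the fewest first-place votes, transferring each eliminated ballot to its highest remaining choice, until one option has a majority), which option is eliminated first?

Round 1: Nguyen 2, Silva 2, Park 1, Umar 0. Umar has the fewest and is eliminated.
Round 2: Nguyen 2, Silva 2, Park 1. Park has the fewest and is eliminated.
Round 3: Nguyen 3, Silva 2. Nguyen has a majority.

Umar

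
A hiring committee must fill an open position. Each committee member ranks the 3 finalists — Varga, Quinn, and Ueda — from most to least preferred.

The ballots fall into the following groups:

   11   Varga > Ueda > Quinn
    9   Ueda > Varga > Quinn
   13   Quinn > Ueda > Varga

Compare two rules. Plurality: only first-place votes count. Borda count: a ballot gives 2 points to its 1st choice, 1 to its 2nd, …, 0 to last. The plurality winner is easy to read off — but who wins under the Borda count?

Plurality first-place counts: Varga 11, Quinn 13, Ueda 9 → Quinn.
Borda totals: Varga 31, Quinn 26, Ueda 42 → Ueda.

Ueda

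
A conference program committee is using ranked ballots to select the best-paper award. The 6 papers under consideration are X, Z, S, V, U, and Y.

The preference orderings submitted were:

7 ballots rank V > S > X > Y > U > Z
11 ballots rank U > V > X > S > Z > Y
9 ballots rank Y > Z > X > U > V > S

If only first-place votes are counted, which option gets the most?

First-place vote totals:
  X: 0
  Z: 0
  S: 0
  V: 7
  U: 11
  Y: 9
U has the most first-place votes.

U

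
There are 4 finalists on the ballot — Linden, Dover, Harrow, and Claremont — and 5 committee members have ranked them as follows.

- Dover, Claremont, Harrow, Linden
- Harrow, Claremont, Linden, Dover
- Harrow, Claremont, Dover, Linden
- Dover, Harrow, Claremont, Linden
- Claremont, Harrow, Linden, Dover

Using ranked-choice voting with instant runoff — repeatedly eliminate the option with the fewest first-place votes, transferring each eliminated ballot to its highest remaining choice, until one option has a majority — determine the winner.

Round 1: Dover 2, Harrow 2, Claremont 1, Linden 0. Linden has the fewest and is eliminated.
Round 2: Dover 2, Harrow 2, Claremont 1. Claremont has the fewest and is eliminated.
Round 3: Harrow 3, Dover 2. Harrow has a majority.

Harrow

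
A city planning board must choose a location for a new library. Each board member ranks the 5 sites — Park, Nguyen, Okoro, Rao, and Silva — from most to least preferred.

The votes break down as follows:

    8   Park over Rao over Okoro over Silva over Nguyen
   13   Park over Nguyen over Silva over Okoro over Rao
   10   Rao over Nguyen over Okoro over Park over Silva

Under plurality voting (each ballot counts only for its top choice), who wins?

Park

First-place vote totals:
  Park: 21
  Nguyen: 0
  Okoro: 0
  Rao: 10
  Silva: 0
Park has the most first-place votes.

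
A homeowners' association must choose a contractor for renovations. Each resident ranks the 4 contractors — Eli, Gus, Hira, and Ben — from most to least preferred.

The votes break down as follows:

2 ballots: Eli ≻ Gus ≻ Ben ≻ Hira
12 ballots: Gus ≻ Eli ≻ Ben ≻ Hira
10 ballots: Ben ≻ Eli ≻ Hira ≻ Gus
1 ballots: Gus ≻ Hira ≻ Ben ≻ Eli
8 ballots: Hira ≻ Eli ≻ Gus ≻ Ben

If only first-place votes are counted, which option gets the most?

Gus

First-place vote totals:
  Eli: 2
  Gus: 13
  Hira: 8
  Ben: 10
Gus has the most first-place votes.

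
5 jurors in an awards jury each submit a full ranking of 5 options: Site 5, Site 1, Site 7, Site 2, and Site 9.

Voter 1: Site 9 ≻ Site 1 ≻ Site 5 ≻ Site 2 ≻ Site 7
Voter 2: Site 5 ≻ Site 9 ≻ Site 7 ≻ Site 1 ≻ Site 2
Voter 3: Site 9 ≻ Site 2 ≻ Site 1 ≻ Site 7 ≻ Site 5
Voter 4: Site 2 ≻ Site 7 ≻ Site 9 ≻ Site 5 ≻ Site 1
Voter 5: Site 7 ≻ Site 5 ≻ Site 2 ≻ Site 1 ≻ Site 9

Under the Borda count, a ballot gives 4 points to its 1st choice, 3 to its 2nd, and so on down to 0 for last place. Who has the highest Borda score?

Site 9

Borda scores:
  Site 5: 2 + 4 + 0 + 1 + 3 = 10
  Site 1: 3 + 1 + 2 + 0 + 1 = 7
  Site 7: 0 + 2 + 1 + 3 + 4 = 10
  Site 2: 1 + 0 + 3 + 4 + 2 = 10
  Site 9: 4 + 3 + 4 + 2 + 0 = 13
Site 9 has the highest total.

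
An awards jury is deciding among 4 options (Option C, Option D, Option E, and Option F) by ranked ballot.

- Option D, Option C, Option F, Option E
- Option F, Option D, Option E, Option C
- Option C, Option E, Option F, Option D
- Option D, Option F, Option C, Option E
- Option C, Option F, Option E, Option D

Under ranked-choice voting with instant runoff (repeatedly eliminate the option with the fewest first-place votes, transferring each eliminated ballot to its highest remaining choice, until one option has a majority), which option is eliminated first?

Round 1: Option C 2, Option D 2, Option F 1, Option E 0. Option E has the fewest and is eliminated.
Round 2: Option C 2, Option D 2, Option F 1. Option F has the fewest and is eliminated.
Round 3: Option D 3, Option C 2. Option D has a majority.

Option E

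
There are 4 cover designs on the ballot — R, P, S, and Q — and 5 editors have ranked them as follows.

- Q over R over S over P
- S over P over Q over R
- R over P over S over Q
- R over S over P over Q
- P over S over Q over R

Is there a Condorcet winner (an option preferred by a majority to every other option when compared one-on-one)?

No

Head-to-head results (5 voters total):
R vs P: R wins 3–2.
R vs S: R wins 3–2.
R vs Q: Q wins 3–2.
P vs S: S wins 3–2.
P vs Q: P wins 4–1.
S vs Q: S wins 4–1.
No candidate beats all others: R beats P beats Q beats R, a majority cycle.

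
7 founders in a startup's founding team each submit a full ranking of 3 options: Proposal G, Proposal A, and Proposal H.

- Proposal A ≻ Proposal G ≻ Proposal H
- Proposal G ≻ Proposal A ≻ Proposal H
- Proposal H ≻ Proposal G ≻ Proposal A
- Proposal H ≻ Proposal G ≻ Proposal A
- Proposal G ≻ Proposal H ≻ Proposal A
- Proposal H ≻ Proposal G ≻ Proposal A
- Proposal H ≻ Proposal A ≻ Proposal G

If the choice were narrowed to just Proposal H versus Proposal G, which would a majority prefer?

Proposal H

Ballots ranking Proposal H above Proposal G: 4.
Ballots ranking Proposal G above Proposal H: 3.
Proposal H wins the head-to-head, 4–3.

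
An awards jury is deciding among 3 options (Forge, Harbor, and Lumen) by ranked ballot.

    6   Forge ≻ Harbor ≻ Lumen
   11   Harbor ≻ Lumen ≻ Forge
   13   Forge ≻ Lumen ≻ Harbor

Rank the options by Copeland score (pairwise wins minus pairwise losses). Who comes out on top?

Pairwise results:
  Forge vs Harbor: Forge wins 19–11.
  Forge vs Lumen: Forge wins 19–11.
  Harbor vs Lumen: Harbor wins 17–13.
Copeland scores (wins − losses):
  Forge: 2 − 0 = 2
  Harbor: 1 − 1 = 0
  Lumen: 0 − 2 = -2
Forge has the best Copeland score.

Forge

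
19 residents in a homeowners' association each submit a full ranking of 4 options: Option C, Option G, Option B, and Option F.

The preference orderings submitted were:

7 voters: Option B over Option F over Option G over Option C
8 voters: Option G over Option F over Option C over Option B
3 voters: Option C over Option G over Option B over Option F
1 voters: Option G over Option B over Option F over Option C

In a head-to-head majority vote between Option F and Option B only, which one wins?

Ballots ranking Option F above Option B: 8.
Ballots ranking Option B above Option F: 7+3+1 = 11.
Option B wins the head-to-head, 11–8.

Option B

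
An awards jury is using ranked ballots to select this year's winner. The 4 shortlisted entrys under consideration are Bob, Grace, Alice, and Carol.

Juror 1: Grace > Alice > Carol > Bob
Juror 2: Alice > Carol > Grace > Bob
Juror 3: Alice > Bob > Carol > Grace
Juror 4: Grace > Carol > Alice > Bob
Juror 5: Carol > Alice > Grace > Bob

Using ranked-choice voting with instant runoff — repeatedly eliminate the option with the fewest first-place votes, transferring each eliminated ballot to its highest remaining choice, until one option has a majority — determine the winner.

Round 1: Grace 2, Alice 2, Carol 1, Bob 0. Bob has the fewest and is eliminated.
Round 2: Grace 2, Alice 2, Carol 1. Carol has the fewest and is eliminated.
Round 3: Alice 3, Grace 2. Alice has a majority.

Alice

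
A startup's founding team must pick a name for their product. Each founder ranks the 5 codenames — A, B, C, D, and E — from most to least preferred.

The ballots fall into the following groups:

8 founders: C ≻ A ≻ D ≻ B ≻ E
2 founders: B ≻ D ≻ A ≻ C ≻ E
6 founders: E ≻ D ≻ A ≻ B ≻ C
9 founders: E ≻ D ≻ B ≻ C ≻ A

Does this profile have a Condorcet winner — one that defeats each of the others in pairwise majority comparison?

Yes

Head-to-head results (25 voters total):
A vs B: A wins 14–11.
A vs C: C wins 17–8.
A vs D: D wins 17–8.
A vs E: E wins 15–10.
B vs C: B wins 17–8.
B vs D: D wins 23–2.
B vs E: E wins 15–10.
C vs D: D wins 17–8.
C vs E: E wins 15–10.
D vs E: E wins 15–10.
E beats each rival — A (15–10), B (15–10), C (15–10), D (15–10) — so E is the Condorcet winner.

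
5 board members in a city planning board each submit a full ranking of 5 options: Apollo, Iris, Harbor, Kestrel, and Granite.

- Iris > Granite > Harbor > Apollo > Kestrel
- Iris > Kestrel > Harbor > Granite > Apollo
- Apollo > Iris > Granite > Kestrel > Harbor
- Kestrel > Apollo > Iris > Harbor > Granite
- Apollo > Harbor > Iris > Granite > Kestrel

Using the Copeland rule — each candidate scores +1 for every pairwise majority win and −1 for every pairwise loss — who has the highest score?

Apollo

Pairwise results:
  Apollo vs Iris: Apollo wins 3–2.
  Apollo vs Harbor: Apollo wins 3–2.
  Apollo vs Kestrel: Apollo wins 3–2.
  Apollo vs Granite: Apollo wins 3–2.
  Iris vs Harbor: Iris wins 4–1.
  Iris vs Kestrel: Iris wins 4–1.
  Iris vs Granite: Iris wins 5–0.
  Harbor vs Kestrel: Kestrel wins 3–2.
  Harbor vs Granite: Harbor wins 3–2.
  Kestrel vs Granite: Granite wins 3–2.
Copeland scores (wins − losses):
  Apollo: 4 − 0 = 4
  Iris: 3 − 1 = 2
  Harbor: 1 − 3 = -2
  Kestrel: 1 − 3 = -2
  Granite: 1 − 3 = -2
Apollo has the best Copeland score.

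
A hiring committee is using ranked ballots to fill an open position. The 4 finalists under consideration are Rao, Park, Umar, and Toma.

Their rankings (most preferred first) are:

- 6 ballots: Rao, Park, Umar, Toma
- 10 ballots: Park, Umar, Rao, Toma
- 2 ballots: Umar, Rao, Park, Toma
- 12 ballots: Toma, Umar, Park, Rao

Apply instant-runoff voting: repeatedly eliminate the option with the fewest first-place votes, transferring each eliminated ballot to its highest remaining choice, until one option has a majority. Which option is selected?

Park

Round 1: Toma 12, Park 10, Rao 6, Umar 2. Umar has the fewest and is eliminated.
Round 2: Toma 12, Park 10, Rao 8. Rao has the fewest and is eliminated.
Round 3: Park 18, Toma 12. Park has a majority.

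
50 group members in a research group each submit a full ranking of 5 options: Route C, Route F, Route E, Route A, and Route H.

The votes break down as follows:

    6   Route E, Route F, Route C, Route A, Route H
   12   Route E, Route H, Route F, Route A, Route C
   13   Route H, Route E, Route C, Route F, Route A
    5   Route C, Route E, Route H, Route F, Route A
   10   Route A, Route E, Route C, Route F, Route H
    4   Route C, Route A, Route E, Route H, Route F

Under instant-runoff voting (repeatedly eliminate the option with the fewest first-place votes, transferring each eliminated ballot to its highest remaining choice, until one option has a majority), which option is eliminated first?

Route F

Round 1: Route E 18, Route H 13, Route A 10, Route C 9, Route F 0. Route F has the fewest and is eliminated.
Round 2: Route E 18, Route H 13, Route A 10, Route C 9. Route C has the fewest and is eliminated.
Round 3: Route E 23, Route A 14, Route H 13. Route H has the fewest and is eliminated.
Round 4: Route E 36, Route A 14. Route E has a majority.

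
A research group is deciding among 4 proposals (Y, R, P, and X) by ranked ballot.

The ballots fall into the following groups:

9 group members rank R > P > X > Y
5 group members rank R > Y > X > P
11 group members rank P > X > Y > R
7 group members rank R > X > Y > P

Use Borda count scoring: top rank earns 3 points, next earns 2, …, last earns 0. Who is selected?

Borda scores:
  Y: 9·0 + 5·2 + 11·1 + 7·1 = 28
  R: 9·3 + 5·3 + 11·0 + 7·3 = 63
  P: 9·2 + 5·0 + 11·3 + 7·0 = 51
  X: 9·1 + 5·1 + 11·2 + 7·2 = 50
R has the highest total.

R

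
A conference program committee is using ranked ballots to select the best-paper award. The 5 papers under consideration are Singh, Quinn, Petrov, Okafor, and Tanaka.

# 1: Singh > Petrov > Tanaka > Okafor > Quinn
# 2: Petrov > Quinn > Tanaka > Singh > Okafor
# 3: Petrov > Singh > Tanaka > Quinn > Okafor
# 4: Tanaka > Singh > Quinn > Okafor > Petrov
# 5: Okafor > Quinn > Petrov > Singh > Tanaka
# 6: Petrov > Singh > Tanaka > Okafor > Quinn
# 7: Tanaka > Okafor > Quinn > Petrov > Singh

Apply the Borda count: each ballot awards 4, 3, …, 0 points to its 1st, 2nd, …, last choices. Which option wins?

Petrov

Borda scores:
  Singh: 4 + 1 + 3 + 3 + 1 + 3 + 0 = 15
  Quinn: 0 + 3 + 1 + 2 + 3 + 0 + 2 = 11
  Petrov: 3 + 4 + 4 + 0 + 2 + 4 + 1 = 18
  Okafor: 1 + 0 + 0 + 1 + 4 + 1 + 3 = 10
  Tanaka: 2 + 2 + 2 + 4 + 0 + 2 + 4 = 16
Petrov has the highest total.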